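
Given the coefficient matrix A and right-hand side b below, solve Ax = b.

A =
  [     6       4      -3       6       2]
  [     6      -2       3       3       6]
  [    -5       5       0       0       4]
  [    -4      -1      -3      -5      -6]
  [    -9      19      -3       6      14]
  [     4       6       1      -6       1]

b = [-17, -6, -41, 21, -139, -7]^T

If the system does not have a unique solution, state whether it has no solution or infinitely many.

no solution

Row-reduce:
R1 ← R1 / (6).
R2 ← R2 − 6·R1.
R3 ← R3 + 5·R1.
R4 ← R4 + 4·R1.
R5 ← R5 + 9·R1.
R6 ← R6 − 4·R1.
R2 ← R2 / (-6).
R1 ← R1 − 2/3·R2.
R3 ← R3 − 25/3·R2.
R4 ← R4 − 5/3·R2.
R5 ← R5 − 25·R2.
R6 ← R6 − 10/3·R2.
R3 ← R3 / (35/6).
R1 ← R1 − 1/6·R3.
R2 ← R2 + 1·R3.
R4 ← R4 + 10/3·R3.
R5 ← R5 − 35/2·R3.
R6 ← R6 − 19/3·R3.
R4 ← R4 / (-19/14).
R1 ← R1 − 9/14·R4.
R2 ← R2 − 9/14·R4.
R3 ← R3 − 1/7·R4.
R6 ← R6 + 88/7·R4.
Swap R5 and R6.
R5 ← R5 / (-10477/285).
R1 ← R1 − 172/95·R5.
R2 ← R2 − 248/95·R5.
R3 ← R3 − 634/285·R5.
R4 ← R4 + 40/19·R5.
Row 6 reduces to 0 = 1, a contradiction. The system is inconsistent.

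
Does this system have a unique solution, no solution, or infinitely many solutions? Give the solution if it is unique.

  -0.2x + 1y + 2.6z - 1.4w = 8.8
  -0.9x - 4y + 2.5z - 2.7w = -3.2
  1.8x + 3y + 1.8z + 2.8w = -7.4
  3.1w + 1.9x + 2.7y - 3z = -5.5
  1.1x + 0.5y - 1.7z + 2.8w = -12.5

x = -2, y = 4, z = -1, w = -5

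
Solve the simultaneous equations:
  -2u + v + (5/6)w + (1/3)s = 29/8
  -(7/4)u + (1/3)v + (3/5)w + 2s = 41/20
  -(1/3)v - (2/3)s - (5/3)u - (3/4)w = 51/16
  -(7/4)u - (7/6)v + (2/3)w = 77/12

u = -2, v = -3/2, w = 7/4, s = -1

Row-reduce the augmented matrix:
R1 ← R1 / (-2).
R2 ← R2 + 7/4·R1.
R3 ← R3 + 5/3·R1.
R4 ← R4 + 7/4·R1.
R2 ← R2 / (-13/24).
R1 ← R1 + 1/2·R2.
R3 ← R3 + 7/6·R2.
R4 ← R4 + 49/24·R2.
R3 ← R3 / (-2729/2340).
R1 ← R1 + 58/195·R3.
R2 ← R2 − 31/130·R3.
R4 ← R4 − 331/780·R3.
R4 ← R4 / (-137759/16374).
R1 ← R1 + 1540/2729·R4.
R2 ← R2 + 11187/2729·R4.
R3 ← R3 − 10820/2729·R4.
Reading off the reduced rows gives u = -2, v = -3/2, w = 7/4, s = -1.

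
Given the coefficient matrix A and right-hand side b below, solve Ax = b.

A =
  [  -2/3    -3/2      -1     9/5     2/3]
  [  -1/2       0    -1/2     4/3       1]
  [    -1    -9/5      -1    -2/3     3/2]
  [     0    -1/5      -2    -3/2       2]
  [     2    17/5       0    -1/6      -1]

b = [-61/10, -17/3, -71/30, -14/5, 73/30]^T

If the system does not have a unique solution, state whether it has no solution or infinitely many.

Row-reduce:
R1 ← R1 / (-2/3).
R2 ← R2 + 1/2·R1.
R3 ← R3 + 1·R1.
R5 ← R5 − 2·R1.
R2 ← R2 / (9/8).
R1 ← R1 − 9/4·R2.
R3 ← R3 − 9/20·R2.
R4 ← R4 + 1/5·R2.
R5 ← R5 + 11/10·R2.
R3 ← R3 / (2/5).
R1 ← R1 − 1·R3.
R2 ← R2 − 2/9·R3.
R4 ← R4 + 88/45·R3.
R5 ← R5 + 124/45·R3.
R4 ← R4 / (-4841/270).
R1 ← R1 − 86/15·R4.
R2 ← R2 − 50/27·R4.
R3 ← R3 + 42/5·R4.
R5 ← R5 + 4841/270·R4.
Row 5 reduces to 0 = 1/2, a contradiction. The system is inconsistent.

no solution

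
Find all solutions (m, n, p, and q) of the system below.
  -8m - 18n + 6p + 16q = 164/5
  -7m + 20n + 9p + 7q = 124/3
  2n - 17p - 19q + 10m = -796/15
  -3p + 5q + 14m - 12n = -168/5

Row-reduce the augmented matrix:
R1 ← R1 / (-8).
R2 ← R2 + 7·R1.
R3 ← R3 − 10·R1.
R4 ← R4 − 14·R1.
R2 ← R2 / (143/4).
R1 ← R1 − 9/4·R2.
R3 ← R3 + 41/2·R2.
R4 ← R4 + 87/2·R2.
R3 ← R3 / (-1051/143).
R1 ← R1 + 141/143·R3.
R2 ← R2 − 15/143·R3.
R4 ← R4 − 1725/143·R3.
R4 ← R4 / (20532/1051).
R1 ← R1 + 1214/1051·R4.
R2 ← R2 + 251/1051·R4.
R3 ← R3 − 431/1051·R4.
Reading off the reduced rows gives m = -12/5, n = 2/3, p = 0, q = 8/5.

m = -12/5, n = 2/3, p = 0, q = 8/5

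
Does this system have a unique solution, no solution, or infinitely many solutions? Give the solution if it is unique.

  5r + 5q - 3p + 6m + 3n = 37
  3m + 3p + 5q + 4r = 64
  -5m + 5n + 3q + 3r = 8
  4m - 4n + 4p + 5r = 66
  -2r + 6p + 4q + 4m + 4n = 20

Row-reduce the augmented matrix:
R1 ← R1 / (6).
R2 ← R2 − 3·R1.
R3 ← R3 + 5·R1.
R4 ← R4 − 4·R1.
R5 ← R5 − 4·R1.
R2 ← R2 / (-3/2).
R1 ← R1 − 1/2·R2.
R3 ← R3 − 15/2·R2.
R4 ← R4 + 6·R2.
R5 ← R5 − 2·R2.
R3 ← R3 / (20).
R1 ← R1 − 1·R3.
R2 ← R2 + 3·R3.
R4 ← R4 + 12·R3.
R5 ← R5 − 14·R3.
R4 ← R4 / (-23/15).
R1 ← R1 − 41/60·R4.
R2 ← R2 − 77/60·R4.
R3 ← R3 − 59/60·R4.
R5 ← R5 + 293/30·R4.
R5 ← R5 / (-5803/138).
R1 ← R1 − 715/276·R5.
R2 ← R2 − 1363/276·R5.
R3 ← R3 − 331/92·R5.
R4 ← R4 + 67/23·R5.
Reading off the reduced rows gives m = 1, n = -4, p = 4, q = 5, r = 6.

m = 1, n = -4, p = 4, q = 5, r = 6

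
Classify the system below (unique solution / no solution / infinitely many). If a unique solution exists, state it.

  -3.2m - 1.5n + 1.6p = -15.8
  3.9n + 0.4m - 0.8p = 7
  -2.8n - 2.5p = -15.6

Row-reduce the augmented matrix:
R1 ← R1 / (-16/5).
R2 ← R2 − 2/5·R1.
R2 ← R2 / (297/80).
R1 ← R1 − 15/32·R2.
R3 ← R3 + 14/5·R2.
R3 ← R3 / (-2923/990).
R1 ← R1 + 14/33·R3.
R2 ← R2 + 16/99·R3.
Reading off the reduced rows gives m = 6, n = 2, p = 4.

m = 6, n = 2, p = 4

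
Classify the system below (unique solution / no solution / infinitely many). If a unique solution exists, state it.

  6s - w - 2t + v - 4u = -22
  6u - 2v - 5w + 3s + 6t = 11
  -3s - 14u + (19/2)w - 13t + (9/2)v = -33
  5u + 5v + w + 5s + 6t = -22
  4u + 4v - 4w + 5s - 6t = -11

Row-reduce:
R1 ← R1 / (-4).
R2 ← R2 − 6·R1.
R3 ← R3 + 14·R1.
R4 ← R4 − 5·R1.
R5 ← R5 − 4·R1.
R2 ← R2 / (-1/2).
R1 ← R1 + 1/4·R2.
R3 ← R3 − 1·R2.
R4 ← R4 − 25/4·R2.
R5 ← R5 − 5·R2.
Swap R3 and R4.
R3 ← R3 / (-163/2).
R1 ← R1 − 7/2·R3.
R2 ← R2 − 13·R3.
R5 ← R5 + 70·R3.
Swap R4 and R5.
R4 ← R4 / (-1397/163).
R1 ← R1 + 85/163·R4.
R2 ← R2 − 313/163·R4.
R3 ← R3 + 325/163·R4.
Rank is 4 with 5 unknowns, leaving t free.

infinitely many solutions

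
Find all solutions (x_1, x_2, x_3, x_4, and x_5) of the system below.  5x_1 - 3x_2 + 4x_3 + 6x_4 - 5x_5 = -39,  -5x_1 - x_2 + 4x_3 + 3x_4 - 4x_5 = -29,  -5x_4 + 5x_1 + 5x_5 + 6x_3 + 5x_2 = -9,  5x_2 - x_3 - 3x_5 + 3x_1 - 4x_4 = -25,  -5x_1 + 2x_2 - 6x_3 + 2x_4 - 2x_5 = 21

Row-reduce the augmented matrix:
R1 ← R1 / (5).
R2 ← R2 + 5·R1.
R3 ← R3 − 5·R1.
R4 ← R4 − 3·R1.
R5 ← R5 + 5·R1.
R2 ← R2 / (-4).
R1 ← R1 + 3/5·R2.
R3 ← R3 − 8·R2.
R4 ← R4 − 34/5·R2.
R5 ← R5 + 1·R2.
R3 ← R3 / (18).
R1 ← R1 + 2/5·R3.
R2 ← R2 + 2·R3.
R4 ← R4 − 51/5·R3.
R5 ← R5 + 4·R3.
R4 ← R4 / (56/15).
R1 ← R1 − 1/180·R4.
R2 ← R2 + 53/36·R4.
R3 ← R3 − 7/18·R4.
R5 ← R5 − 263/36·R4.
R5 ← R5 / (19543/1344).
R1 ← R1 − 253/1344·R5.
R2 ← R2 + 3877/1344·R5.
R3 ← R3 − 65/96·R5.
R4 ← R4 + 323/112·R5.
Reading off the reduced rows gives x_1 = -1, x_2 = 0, x_3 = -4, x_4 = 2, x_5 = 6.

x_1 = -1, x_2 = 0, x_3 = -4, x_4 = 2, x_5 = 6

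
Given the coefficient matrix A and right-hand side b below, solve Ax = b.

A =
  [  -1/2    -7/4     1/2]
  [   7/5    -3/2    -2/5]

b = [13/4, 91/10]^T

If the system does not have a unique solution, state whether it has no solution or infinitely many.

Row-reduce:
R1 ← R1 / (-1/2).
R2 ← R2 − 7/5·R1.
R2 ← R2 / (-32/5).
R1 ← R1 − 7/2·R2.
Rank is 2 with 3 unknowns, leaving x_3 free.

infinitely many solutions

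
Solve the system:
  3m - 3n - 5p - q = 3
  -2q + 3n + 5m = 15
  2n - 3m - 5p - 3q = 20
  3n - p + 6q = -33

m = 0, n = 1, p = 0, q = -6

Row-reduce the augmented matrix:
R1 ← R1 / (3).
R2 ← R2 − 5·R1.
R3 ← R3 + 3·R1.
R2 ← R2 / (8).
R1 ← R1 + 1·R2.
R3 ← R3 + 1·R2.
R4 ← R4 − 3·R2.
R3 ← R3 / (-215/24).
R1 ← R1 + 5/8·R3.
R2 ← R2 − 25/24·R3.
R4 ← R4 + 33/8·R3.
R4 ← R4 / (1717/215).
R1 ← R1 + 4/43·R4.
R2 ← R2 + 22/43·R4.
R3 ← R3 − 97/215·R4.
Reading off the reduced rows gives m = 0, n = 1, p = 0, q = -6.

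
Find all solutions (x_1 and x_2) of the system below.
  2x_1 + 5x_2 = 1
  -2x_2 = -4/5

x_1 = -1/2, x_2 = 2/5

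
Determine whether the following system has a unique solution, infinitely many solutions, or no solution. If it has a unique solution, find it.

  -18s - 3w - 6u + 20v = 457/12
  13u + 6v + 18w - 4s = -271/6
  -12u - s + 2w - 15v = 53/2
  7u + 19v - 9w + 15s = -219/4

u = -2/3, v = -4/3, w = -9/4, s = -3

Row-reduce the augmented matrix:
R1 ← R1 / (-6).
R2 ← R2 − 13·R1.
R3 ← R3 + 12·R1.
R4 ← R4 − 7·R1.
R2 ← R2 / (148/3).
R1 ← R1 + 10/3·R2.
R3 ← R3 + 55·R2.
R4 ← R4 − 127/3·R2.
R3 ← R3 / (6163/296).
R1 ← R1 − 189/148·R3.
R2 ← R2 − 69/296·R3.
R4 ← R4 + 6621/296·R3.
R4 ← R4 / (104758/6163).
R1 ← R1 − 5474/6163·R4.
R2 ← R2 + 4479/6163·R4.
R3 ← R3 + 3830/6163·R4.
Reading off the reduced rows gives u = -2/3, v = -4/3, w = -9/4, s = -3.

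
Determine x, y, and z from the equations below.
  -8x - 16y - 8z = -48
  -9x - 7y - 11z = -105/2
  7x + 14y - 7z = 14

x = 3, y = 1/2, z = 2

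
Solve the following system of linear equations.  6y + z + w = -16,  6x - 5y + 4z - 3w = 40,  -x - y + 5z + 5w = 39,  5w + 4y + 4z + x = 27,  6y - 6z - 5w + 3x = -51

x = 5, y = -4, z = 2, w = 6

Row-reduce the augmented matrix:
Swap R1 and R2.
R1 ← R1 / (6).
R3 ← R3 + 1·R1.
R4 ← R4 − 1·R1.
R5 ← R5 − 3·R1.
R2 ← R2 / (6).
R1 ← R1 + 5/6·R2.
R3 ← R3 + 11/6·R2.
R4 ← R4 − 29/6·R2.
R5 ← R5 − 17/2·R2.
R3 ← R3 / (215/36).
R1 ← R1 − 29/36·R3.
R2 ← R2 − 1/6·R3.
R4 ← R4 − 91/36·R3.
R5 ← R5 + 113/12·R3.
R4 ← R4 / (572/215).
R1 ← R1 + 217/215·R4.
R2 ← R2 − 7/215·R4.
R3 ← R3 − 173/215·R4.
R5 ← R5 − 572/215·R4.
R5 reduces to 0 = 0, so the extra equation is consistent.
Reading off the reduced rows gives x = 5, y = -4, z = 2, w = 6.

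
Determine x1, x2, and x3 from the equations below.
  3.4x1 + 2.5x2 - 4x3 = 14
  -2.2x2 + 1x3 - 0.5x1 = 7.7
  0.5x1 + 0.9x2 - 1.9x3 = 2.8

x1 = 5, x2 = -6, x3 = -3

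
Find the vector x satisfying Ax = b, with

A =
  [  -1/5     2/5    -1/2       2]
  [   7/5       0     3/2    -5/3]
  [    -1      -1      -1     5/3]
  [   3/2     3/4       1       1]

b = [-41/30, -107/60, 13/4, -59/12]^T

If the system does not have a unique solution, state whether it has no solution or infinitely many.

Row-reduce the augmented matrix:
R1 ← R1 / (-1/5).
R2 ← R2 − 7/5·R1.
R3 ← R3 + 1·R1.
R4 ← R4 − 3/2·R1.
R2 ← R2 / (14/5).
R1 ← R1 + 2·R2.
R3 ← R3 + 3·R2.
R4 ← R4 − 15/4·R2.
R3 ← R3 / (-9/14).
R1 ← R1 − 15/14·R3.
R2 ← R2 + 5/7·R3.
R4 ← R4 + 1/14·R3.
R4 ← R4 / (-229/216).
R1 ← R1 − 125/18·R4.
R2 ← R2 + 55/54·R4.
R3 ← R3 + 205/27·R4.
Reading off the reduced rows gives x_1 = -3, x_2 = -2, x_3 = 4/3, x_4 = -1/4.

x_1 = -3, x_2 = -2, x_3 = 4/3, x_4 = -1/4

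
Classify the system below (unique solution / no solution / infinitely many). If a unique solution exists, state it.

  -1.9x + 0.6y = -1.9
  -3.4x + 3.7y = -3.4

Row-reduce the augmented matrix:
R1 ← R1 / (-19/10).
R2 ← R2 + 17/5·R1.
R2 ← R2 / (499/190).
R1 ← R1 + 6/19·R2.
Reading off the reduced rows gives x = 1, y = 0.

x = 1, y = 0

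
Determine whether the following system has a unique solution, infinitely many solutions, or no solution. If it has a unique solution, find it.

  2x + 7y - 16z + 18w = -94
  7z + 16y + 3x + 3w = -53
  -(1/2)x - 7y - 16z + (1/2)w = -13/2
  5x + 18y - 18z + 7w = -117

no solution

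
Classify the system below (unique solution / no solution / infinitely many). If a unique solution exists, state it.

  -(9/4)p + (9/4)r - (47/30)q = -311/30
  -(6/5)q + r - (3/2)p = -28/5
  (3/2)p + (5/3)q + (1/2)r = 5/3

Row-reduce:
R1 ← R1 / (-9/4).
R2 ← R2 + 3/2·R1.
R3 ← R3 − 3/2·R1.
R2 ← R2 / (-7/45).
R1 ← R1 − 94/135·R2.
R3 ← R3 − 28/45·R2.
Rank is 2 with 3 unknowns, leaving r free.

infinitely many solutions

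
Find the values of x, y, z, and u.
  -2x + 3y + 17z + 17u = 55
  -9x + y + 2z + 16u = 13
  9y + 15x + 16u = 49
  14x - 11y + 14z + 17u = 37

x = 1, y = 2, z = 2, u = 1

Row-reduce the augmented matrix:
R1 ← R1 / (-2).
R2 ← R2 + 9·R1.
R3 ← R3 − 15·R1.
R4 ← R4 − 14·R1.
R2 ← R2 / (-25/2).
R1 ← R1 + 3/2·R2.
R3 ← R3 − 63/2·R2.
R4 ← R4 − 10·R2.
R3 ← R3 / (-1506/25).
R1 ← R1 − 11/25·R3.
R2 ← R2 − 149/25·R3.
R4 ← R4 − 367/5·R3.
R4 ← R4 / (57742/753).
R1 ← R1 + 983/753·R4.
R2 ← R2 − 2977/753·R4.
R3 ← R3 − 112/753·R4.
Reading off the reduced rows gives x = 1, y = 2, z = 2, u = 1.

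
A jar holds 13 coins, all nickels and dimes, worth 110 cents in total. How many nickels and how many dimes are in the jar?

Let n = nickels, d = dimes.
  n + d = 13
  5n + 10d = 110
From equation 1: n = 13 − d.
Substitute into equation 2 and solve: d = 9.
Then n = 4.

nickels: 4, dimes: 9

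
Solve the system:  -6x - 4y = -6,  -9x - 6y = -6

no solution

Row-reduce:
R1 ← R1 / (-6).
R2 ← R2 + 9·R1.
Row 2 reduces to 0 = 3, a contradiction. The system is inconsistent.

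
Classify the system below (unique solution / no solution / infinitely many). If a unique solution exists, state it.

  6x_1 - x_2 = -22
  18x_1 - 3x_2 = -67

Row-reduce:
R1 ← R1 / (6).
R2 ← R2 − 18·R1.
Row 2 reduces to 0 = -1, a contradiction. The system is inconsistent.

no solution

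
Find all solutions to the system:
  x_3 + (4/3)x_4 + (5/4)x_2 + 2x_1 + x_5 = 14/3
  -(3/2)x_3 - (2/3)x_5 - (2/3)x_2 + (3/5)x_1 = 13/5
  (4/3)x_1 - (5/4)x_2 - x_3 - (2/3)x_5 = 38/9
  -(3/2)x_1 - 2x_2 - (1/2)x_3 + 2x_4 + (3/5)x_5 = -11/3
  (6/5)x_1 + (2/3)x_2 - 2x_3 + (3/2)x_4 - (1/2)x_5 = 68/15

x_1 = 8/3, x_2 = 0, x_3 = -2/3, x_4 = 0, x_5 = 0

Row-reduce the augmented matrix:
R1 ← R1 / (2).
R2 ← R2 − 3/5·R1.
R3 ← R3 − 4/3·R1.
R4 ← R4 + 3/2·R1.
R5 ← R5 − 6/5·R1.
R2 ← R2 / (-25/24).
R1 ← R1 − 5/8·R2.
R3 ← R3 + 25/12·R2.
R4 ← R4 + 17/16·R2.
R5 ← R5 + 1/12·R2.
R3 ← R3 / (29/15).
R1 ← R1 + 29/50·R3.
R2 ← R2 − 216/125·R3.
R4 ← R4 − 1043/500·R3.
R5 ← R5 + 307/125·R3.
R4 ← R4 / (7621/2175).
R1 ← R1 − 2/5·R4.
R2 ← R2 − 336/725·R4.
R3 ← R3 + 4/87·R4.
R5 ← R5 − 2693/4350·R4.
R5 ← R5 / (-511043/914520).
R1 ← R1 + 707/7621·R5.
R2 ← R2 − 6416/38105·R5.
R3 ← R3 − 2534/7621·R5.
R4 ← R4 − 14691/30484·R5.
Reading off the reduced rows gives x_1 = 8/3, x_2 = 0, x_3 = -2/3, x_4 = 0, x_5 = 0.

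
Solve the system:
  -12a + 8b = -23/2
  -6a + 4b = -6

Row-reduce:
R1 ← R1 / (-12).
R2 ← R2 + 6·R1.
Row 2 reduces to 0 = -1/4, a contradiction. The system is inconsistent.

no solution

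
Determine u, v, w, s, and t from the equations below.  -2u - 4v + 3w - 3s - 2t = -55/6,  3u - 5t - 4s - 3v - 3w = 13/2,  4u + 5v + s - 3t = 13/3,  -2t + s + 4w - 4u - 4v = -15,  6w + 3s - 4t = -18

u = -1/3, v = 4/3, w = -5/2, s = -1, t = 0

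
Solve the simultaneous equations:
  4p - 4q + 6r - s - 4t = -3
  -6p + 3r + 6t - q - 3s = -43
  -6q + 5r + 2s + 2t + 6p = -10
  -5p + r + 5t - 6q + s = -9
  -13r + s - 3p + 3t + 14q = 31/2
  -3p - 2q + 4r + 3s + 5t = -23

no solution

Row-reduce:
R1 ← R1 / (4).
R2 ← R2 + 6·R1.
R3 ← R3 − 6·R1.
R4 ← R4 + 5·R1.
R5 ← R5 + 3·R1.
R6 ← R6 + 3·R1.
R2 ← R2 / (-7).
R1 ← R1 + 1·R2.
R4 ← R4 + 11·R2.
R5 ← R5 − 11·R2.
R6 ← R6 + 5·R2.
R3 ← R3 / (-4).
R1 ← R1 + 3/14·R3.
R2 ← R2 + 12/7·R3.
R4 ← R4 + 145/14·R3.
R5 ← R5 − 145/14·R3.
R6 ← R6 + 1/14·R3.
R4 ← R4 / (-251/112).
R1 ← R1 − 23/112·R4.
R2 ← R2 + 6/7·R4.
R3 ← R3 + 7/8·R4.
R5 ← R5 − 251/112·R4.
R6 ← R6 − 605/112·R4.
Swap R5 and R6.
R5 ← R5 / (-12066/251).
R1 ← R1 + 835/251·R5.
R2 ← R2 − 1128/251·R5.
R3 ← R3 − 1528/251·R5.
R4 ← R4 − 2320/251·R5.
Row 6 reduces to 0 = 1/2, a contradiction. The system is inconsistent.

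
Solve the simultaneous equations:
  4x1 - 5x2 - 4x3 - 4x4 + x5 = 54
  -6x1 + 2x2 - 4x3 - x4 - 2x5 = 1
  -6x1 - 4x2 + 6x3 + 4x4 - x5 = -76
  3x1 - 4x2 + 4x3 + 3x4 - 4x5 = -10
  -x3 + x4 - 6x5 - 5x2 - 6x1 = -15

x1 = 5, x2 = 0, x3 = -6, x4 = -3, x5 = -2

Row-reduce the augmented matrix:
R1 ← R1 / (4).
R2 ← R2 + 6·R1.
R3 ← R3 + 6·R1.
R4 ← R4 − 3·R1.
R5 ← R5 + 6·R1.
R2 ← R2 / (-11/2).
R1 ← R1 + 5/4·R2.
R3 ← R3 + 23/2·R2.
R4 ← R4 + 1/4·R2.
R5 ← R5 + 25/2·R2.
R3 ← R3 / (230/11).
R1 ← R1 − 14/11·R3.
R2 ← R2 − 20/11·R3.
R4 ← R4 − 82/11·R3.
R5 ← R5 − 173/11·R3.
R4 ← R4 / (417/230).
R1 ← R1 + 41/230·R4.
R2 ← R2 − 4/23·R4.
R3 ← R3 − 139/230·R4.
R5 ← R5 − 323/230·R4.
R5 ← R5 / (-365/834).
R1 ← R1 + 104/417·R5.
R2 ← R2 − 193/417·R5.
R3 ← R3 − 11/6·R5.
R4 ← R4 + 1214/417·R5.
Reading off the reduced rows gives x1 = 5, x2 = 0, x3 = -6, x4 = -3, x5 = -2.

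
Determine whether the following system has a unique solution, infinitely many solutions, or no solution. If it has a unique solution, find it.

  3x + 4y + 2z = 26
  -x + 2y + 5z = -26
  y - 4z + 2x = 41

Row-reduce the augmented matrix:
R1 ← R1 / (3).
R2 ← R2 + 1·R1.
R3 ← R3 − 2·R1.
R2 ← R2 / (10/3).
R1 ← R1 − 4/3·R2.
R3 ← R3 + 5/3·R2.
R3 ← R3 / (-5/2).
R1 ← R1 + 8/5·R3.
R2 ← R2 − 17/10·R3.
Reading off the reduced rows gives x = 6, y = 5, z = -6.

x = 6, y = 5, z = -6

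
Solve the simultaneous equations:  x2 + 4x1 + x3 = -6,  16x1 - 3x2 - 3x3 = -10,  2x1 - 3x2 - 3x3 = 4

infinitely many solutions

Row-reduce:
R1 ← R1 / (4).
R2 ← R2 − 16·R1.
R3 ← R3 − 2·R1.
R2 ← R2 / (-7).
R1 ← R1 − 1/4·R2.
R3 ← R3 + 7/2·R2.
Rank is 2 with 3 unknowns, leaving x3 free.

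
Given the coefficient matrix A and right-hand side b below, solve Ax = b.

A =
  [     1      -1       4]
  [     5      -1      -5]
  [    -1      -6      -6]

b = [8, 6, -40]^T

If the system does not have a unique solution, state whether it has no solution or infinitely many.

x_1 = 4, x_2 = 4, x_3 = 2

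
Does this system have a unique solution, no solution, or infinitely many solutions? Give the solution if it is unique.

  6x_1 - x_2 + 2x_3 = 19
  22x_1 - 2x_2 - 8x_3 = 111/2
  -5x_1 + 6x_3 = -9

Row-reduce:
R1 ← R1 / (6).
R2 ← R2 − 22·R1.
R3 ← R3 + 5·R1.
R2 ← R2 / (5/3).
R1 ← R1 + 1/6·R2.
R3 ← R3 + 5/6·R2.
Row 3 reduces to 0 = -1/4, a contradiction. The system is inconsistent.

no solution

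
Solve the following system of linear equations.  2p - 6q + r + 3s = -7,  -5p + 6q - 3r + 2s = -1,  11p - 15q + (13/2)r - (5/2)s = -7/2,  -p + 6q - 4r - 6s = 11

Row-reduce:
R1 ← R1 / (2).
R2 ← R2 + 5·R1.
R3 ← R3 − 11·R1.
R4 ← R4 + 1·R1.
R2 ← R2 / (-9).
R1 ← R1 + 3·R2.
R3 ← R3 − 18·R2.
R4 ← R4 − 3·R2.
Swap R3 and R4.
R3 ← R3 / (-11/3).
R1 ← R1 − 2/3·R3.
R2 ← R2 − 1/18·R3.
Row 4 reduces to 0 = -2, a contradiction. The system is inconsistent.

no solution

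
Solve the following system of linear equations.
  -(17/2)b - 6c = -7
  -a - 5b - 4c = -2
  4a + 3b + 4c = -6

infinitely many solutions

Row-reduce:
Swap R1 and R2.
R1 ← R1 / (-1).
R3 ← R3 − 4·R1.
R2 ← R2 / (-17/2).
R1 ← R1 − 5·R2.
R3 ← R3 + 17·R2.
Rank is 2 with 3 unknowns, leaving c free.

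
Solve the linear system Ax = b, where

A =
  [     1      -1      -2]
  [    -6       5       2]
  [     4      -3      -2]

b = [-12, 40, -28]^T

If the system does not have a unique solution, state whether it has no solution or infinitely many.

x_1 = -4, x_2 = 2, x_3 = 3

Row-reduce the augmented matrix:
R2 ← R2 + 6·R1.
R3 ← R3 − 4·R1.
R2 ← R2 / (-1).
R1 ← R1 + 1·R2.
R3 ← R3 − 1·R2.
R3 ← R3 / (-4).
R1 ← R1 − 8·R3.
R2 ← R2 − 10·R3.
Reading off the reduced rows gives x_1 = -4, x_2 = 2, x_3 = 3.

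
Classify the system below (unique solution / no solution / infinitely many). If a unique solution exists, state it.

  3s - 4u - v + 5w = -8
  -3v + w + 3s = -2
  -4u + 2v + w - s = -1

Row-reduce:
R1 ← R1 / (-4).
R3 ← R3 + 4·R1.
R2 ← R2 / (-3).
R1 ← R1 − 1/4·R2.
R3 ← R3 − 3·R2.
R3 ← R3 / (-3).
R1 ← R1 + 7/6·R3.
R2 ← R2 + 1/3·R3.
Rank is 3 with 4 unknowns, leaving s free.

infinitely many solutions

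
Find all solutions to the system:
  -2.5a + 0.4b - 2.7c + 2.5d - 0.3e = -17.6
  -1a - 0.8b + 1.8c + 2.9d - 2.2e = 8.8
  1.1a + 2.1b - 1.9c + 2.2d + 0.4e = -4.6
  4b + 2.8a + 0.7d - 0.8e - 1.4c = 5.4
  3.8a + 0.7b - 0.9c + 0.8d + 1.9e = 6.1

a = 4, b = -1, c = 3, d = 0, e = -3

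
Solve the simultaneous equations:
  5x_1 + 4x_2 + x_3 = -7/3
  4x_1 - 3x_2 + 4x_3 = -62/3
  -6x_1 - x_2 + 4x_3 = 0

x_1 = -5/3, x_2 = 2, x_3 = -2

Row-reduce the augmented matrix:
R1 ← R1 / (5).
R2 ← R2 − 4·R1.
R3 ← R3 + 6·R1.
R2 ← R2 / (-31/5).
R1 ← R1 − 4/5·R2.
R3 ← R3 − 19/5·R2.
R3 ← R3 / (222/31).
R1 ← R1 − 19/31·R3.
R2 ← R2 + 16/31·R3.
Reading off the reduced rows gives x_1 = -5/3, x_2 = 2, x_3 = -2.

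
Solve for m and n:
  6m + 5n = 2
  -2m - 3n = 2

Row-reduce the augmented matrix:
R1 ← R1 / (6).
R2 ← R2 + 2·R1.
R2 ← R2 / (-4/3).
R1 ← R1 − 5/6·R2.
Reading off the reduced rows gives m = 2, n = -2.

m = 2, n = -2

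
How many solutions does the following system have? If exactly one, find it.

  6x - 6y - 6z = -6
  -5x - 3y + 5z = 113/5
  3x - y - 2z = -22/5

x = -1/5, y = -11/5, z = 3

Row-reduce the augmented matrix:
R1 ← R1 / (6).
R2 ← R2 + 5·R1.
R3 ← R3 − 3·R1.
R2 ← R2 / (-8).
R1 ← R1 + 1·R2.
R3 ← R3 − 2·R2.
R1 ← R1 + 1·R3.
Reading off the reduced rows gives x = -1/5, y = -11/5, z = 3.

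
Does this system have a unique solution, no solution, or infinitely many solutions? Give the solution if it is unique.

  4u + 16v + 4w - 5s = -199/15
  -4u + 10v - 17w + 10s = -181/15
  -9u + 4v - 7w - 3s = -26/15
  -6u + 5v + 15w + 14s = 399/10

Row-reduce the augmented matrix:
R1 ← R1 / (4).
R2 ← R2 + 4·R1.
R3 ← R3 + 9·R1.
R4 ← R4 + 6·R1.
R2 ← R2 / (26).
R1 ← R1 − 4·R2.
R3 ← R3 − 40·R2.
R4 ← R4 − 29·R2.
R3 ← R3 / (22).
R1 ← R1 − 3·R3.
R2 ← R2 + 1/2·R3.
R4 ← R4 − 71/2·R3.
R4 ← R4 / (83123/2288).
R1 ← R1 − 1113/1144·R4.
R2 ← R2 + 701/2288·R4.
R3 ← R3 + 1141/1144·R4.
Reading off the reduced rows gives u = -7/5, v = -1/2, w = 4/3, s = 1.

u = -7/5, v = -1/2, w = 4/3, s = 1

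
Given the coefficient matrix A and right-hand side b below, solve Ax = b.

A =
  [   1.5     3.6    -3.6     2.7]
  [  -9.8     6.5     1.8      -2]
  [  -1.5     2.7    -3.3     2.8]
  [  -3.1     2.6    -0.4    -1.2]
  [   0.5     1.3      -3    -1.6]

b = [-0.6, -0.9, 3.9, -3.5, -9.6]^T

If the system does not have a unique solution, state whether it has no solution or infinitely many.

x_1 = -1, x_2 = -1, x_3 = 1, x_4 = 3

Row-reduce the augmented matrix:
R1 ← R1 / (3/2).
R2 ← R2 + 49/5·R1.
R3 ← R3 + 3/2·R1.
R4 ← R4 + 31/10·R1.
R5 ← R5 − 1/2·R1.
R2 ← R2 / (1501/50).
R1 ← R1 − 12/5·R2.
R3 ← R3 − 63/10·R2.
R4 ← R4 − 251/25·R2.
R5 ← R5 − 1/10·R2.
R3 ← R3 / (-35151/15010).
R1 ← R1 + 996/1501·R3.
R2 ← R2 + 1086/1501·R3.
R4 ← R4 + 4322/7505·R3.
R5 ← R5 + 12966/7505·R3.
R4 ← R4 / (-98147/70302).
R1 ← R1 + 923/11717·R4.
R2 ← R2 + 1924/11717·R4.
R3 ← R3 + 33289/35151·R4.
R5 ← R5 + 98147/23434·R4.
R5 reduces to 0 = 0, so the extra equation is consistent.
Reading off the reduced rows gives x_1 = -1, x_2 = -1, x_3 = 1, x_4 = 3.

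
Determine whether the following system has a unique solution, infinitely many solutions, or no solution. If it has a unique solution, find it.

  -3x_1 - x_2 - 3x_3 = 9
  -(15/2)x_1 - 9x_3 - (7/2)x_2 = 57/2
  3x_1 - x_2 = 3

infinitely many solutions

Row-reduce:
R1 ← R1 / (-3).
R2 ← R2 + 15/2·R1.
R3 ← R3 − 3·R1.
R2 ← R2 / (-1).
R1 ← R1 − 1/3·R2.
R3 ← R3 + 2·R2.
Rank is 2 with 3 unknowns, leaving x_3 free.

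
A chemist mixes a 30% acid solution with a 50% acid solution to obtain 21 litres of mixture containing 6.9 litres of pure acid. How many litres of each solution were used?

litres of solution A: 18, litres of solution B: 3

Let a = litres of solution A, b = litres of solution B.
  b + a = 21
  (3/10)a + (1/2)b = 69/10
From equation 1: a = 21 − b.
Substitute into equation 2 and solve: b = 3.
Then a = 18.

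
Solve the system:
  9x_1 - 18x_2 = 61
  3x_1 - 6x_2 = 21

Row-reduce:
R1 ← R1 / (9).
R2 ← R2 − 3·R1.
Row 2 reduces to 0 = 2/3, a contradiction. The system is inconsistent.

no solution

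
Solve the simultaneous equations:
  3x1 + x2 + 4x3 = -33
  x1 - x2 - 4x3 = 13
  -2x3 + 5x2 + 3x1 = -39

x1 = -5, x2 = -6, x3 = -3

Row-reduce the augmented matrix:
R1 ← R1 / (3).
R2 ← R2 − 1·R1.
R3 ← R3 − 3·R1.
R2 ← R2 / (-4/3).
R1 ← R1 − 1/3·R2.
R3 ← R3 − 4·R2.
R3 ← R3 / (-22).
R2 ← R2 − 4·R3.
Reading off the reduced rows gives x1 = -5, x2 = -6, x3 = -3.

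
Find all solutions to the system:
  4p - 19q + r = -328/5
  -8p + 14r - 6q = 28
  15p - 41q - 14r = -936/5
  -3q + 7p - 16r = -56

p = -13/5, q = 3, r = 9/5

Row-reduce the augmented matrix:
R1 ← R1 / (4).
R2 ← R2 + 8·R1.
R3 ← R3 − 15·R1.
R4 ← R4 − 7·R1.
R2 ← R2 / (-44).
R1 ← R1 + 19/4·R2.
R3 ← R3 − 121/4·R2.
R4 ← R4 − 121/4·R2.
R3 ← R3 / (-27/4).
R1 ← R1 + 65/44·R3.
R2 ← R2 + 4/11·R3.
R4 ← R4 + 27/4·R3.
R4 reduces to 0 = 0, so the extra equation is consistent.
Reading off the reduced rows gives p = -13/5, q = 3, r = 9/5.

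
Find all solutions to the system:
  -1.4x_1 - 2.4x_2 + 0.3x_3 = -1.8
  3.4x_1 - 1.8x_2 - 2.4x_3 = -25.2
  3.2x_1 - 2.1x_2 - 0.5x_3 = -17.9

x_1 = -3, x_2 = 3, x_3 = 4

Row-reduce the augmented matrix:
R1 ← R1 / (-7/5).
R2 ← R2 − 17/5·R1.
R3 ← R3 − 16/5·R1.
R2 ← R2 / (-267/35).
R1 ← R1 − 12/7·R2.
R3 ← R3 + 531/70·R2.
R3 ← R3 / (3289/1780).
R1 ← R1 + 105/178·R3.
R2 ← R2 − 39/178·R3.
Reading off the reduced rows gives x_1 = -3, x_2 = 3, x_3 = 4.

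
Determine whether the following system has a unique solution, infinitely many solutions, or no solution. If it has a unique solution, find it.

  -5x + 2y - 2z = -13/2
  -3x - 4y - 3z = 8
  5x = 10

x = 2, y = -5/4, z = -3

Row-reduce the augmented matrix:
R1 ← R1 / (-5).
R2 ← R2 + 3·R1.
R3 ← R3 − 5·R1.
R2 ← R2 / (-26/5).
R1 ← R1 + 2/5·R2.
R3 ← R3 − 2·R2.
R3 ← R3 / (-35/13).
R1 ← R1 − 7/13·R3.
R2 ← R2 − 9/26·R3.
Reading off the reduced rows gives x = 2, y = -5/4, z = -3.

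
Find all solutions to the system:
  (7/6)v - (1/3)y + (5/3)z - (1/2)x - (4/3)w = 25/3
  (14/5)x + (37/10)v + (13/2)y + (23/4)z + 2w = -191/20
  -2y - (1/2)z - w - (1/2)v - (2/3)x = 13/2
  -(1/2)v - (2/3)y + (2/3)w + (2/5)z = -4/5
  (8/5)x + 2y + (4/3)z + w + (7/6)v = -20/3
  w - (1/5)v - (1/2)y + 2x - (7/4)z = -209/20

x = 0, y = 0, z = 3, w = -6, v = -4

Row-reduce the augmented matrix:
R1 ← R1 / (-1/2).
R2 ← R2 − 14/5·R1.
R3 ← R3 + 2/3·R1.
R5 ← R5 − 8/5·R1.
R6 ← R6 − 2·R1.
R2 ← R2 / (139/30).
R1 ← R1 − 2/3·R2.
R3 ← R3 + 14/9·R2.
R4 ← R4 + 2/3·R2.
R5 ← R5 − 14/15·R2.
R6 ← R6 + 11/6·R2.
R3 ← R3 / (651/278).
R1 ← R1 + 765/139·R3.
R2 ← R2 − 905/278·R3.
R4 ← R4 − 5359/2085·R3.
R5 ← R5 − 1513/417·R3.
R6 ← R6 − 1513/139·R3.
R4 ← R4 / (484/465).
R1 ← R1 − 30/31·R4.
R2 ← R2 − 9/31·R4.
R3 ← R3 + 14/31·R4.
R5 ← R5 + 49/93·R4.
R6 ← R6 + 49/31·R4.
R5 ← R5 / (389441/914760).
R1 ← R1 + 589/10164·R5.
R2 ← R2 − 3845/8712·R5.
R3 ← R3 − 10795/30492·R5.
R4 ← R4 + 31777/60984·R5.
R6 ← R6 − 389441/304920·R5.
R6 reduces to 0 = 0, so the extra equation is consistent.
Reading off the reduced rows gives x = 0, y = 0, z = 3, w = -6, v = -4.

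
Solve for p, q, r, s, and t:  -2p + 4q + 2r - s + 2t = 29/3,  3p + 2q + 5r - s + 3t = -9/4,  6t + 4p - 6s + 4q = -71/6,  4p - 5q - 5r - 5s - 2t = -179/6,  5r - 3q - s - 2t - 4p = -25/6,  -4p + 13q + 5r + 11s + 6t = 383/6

p = -4/3, q = 5/2, r = 0, s = 5/2, t = -1/4

Row-reduce the augmented matrix:
R1 ← R1 / (-2).
R2 ← R2 − 3·R1.
R3 ← R3 − 4·R1.
R4 ← R4 − 4·R1.
R5 ← R5 + 4·R1.
R6 ← R6 + 4·R1.
R2 ← R2 / (8).
R1 ← R1 + 2·R2.
R3 ← R3 − 12·R2.
R4 ← R4 − 3·R2.
R5 ← R5 + 11·R2.
R6 ← R6 − 5·R2.
R3 ← R3 / (-8).
R1 ← R1 − 1·R3.
R2 ← R2 − 1·R3.
R4 ← R4 + 4·R3.
R5 ← R5 − 12·R3.
R6 ← R6 + 4·R3.
R4 ← R4 / (-63/16).
R1 ← R1 + 21/32·R4.
R2 ← R2 + 27/32·R4.
R3 ← R3 − 17/32·R4.
R5 ← R5 + 141/16·R4.
R6 ← R6 − 267/16·R4.
R5 ← R5 / (38/7).
R1 ← R1 − 3/4·R5.
R2 ← R2 − 29/28·R5.
R3 ← R3 + 19/84·R5.
R4 ← R4 − 4/21·R5.
R6 ← R6 + 38/7·R5.
R6 reduces to 0 = 0, so the extra equation is consistent.
Reading off the reduced rows gives p = -4/3, q = 5/2, r = 0, s = 5/2, t = -1/4.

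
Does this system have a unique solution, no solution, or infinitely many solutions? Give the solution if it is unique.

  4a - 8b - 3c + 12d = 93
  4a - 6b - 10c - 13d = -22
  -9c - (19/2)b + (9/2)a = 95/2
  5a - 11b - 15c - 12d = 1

Row-reduce:
R1 ← R1 / (4).
R2 ← R2 − 4·R1.
R3 ← R3 − 9/2·R1.
R4 ← R4 − 5·R1.
R2 ← R2 / (2).
R1 ← R1 + 2·R2.
R3 ← R3 + 1/2·R2.
R4 ← R4 + 1·R2.
R3 ← R3 / (-59/8).
R1 ← R1 + 31/4·R3.
R2 ← R2 + 7/2·R3.
R4 ← R4 + 59/4·R3.
Row 4 reduces to 0 = -1, a contradiction. The system is inconsistent.

no solution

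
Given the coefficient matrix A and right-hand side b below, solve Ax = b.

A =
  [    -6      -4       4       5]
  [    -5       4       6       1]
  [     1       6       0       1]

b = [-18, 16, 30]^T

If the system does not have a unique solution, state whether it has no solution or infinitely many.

Row-reduce:
R1 ← R1 / (-6).
R2 ← R2 + 5·R1.
R3 ← R3 − 1·R1.
R2 ← R2 / (22/3).
R1 ← R1 − 2/3·R2.
R3 ← R3 − 16/3·R2.
R3 ← R3 / (-14/11).
R1 ← R1 + 10/11·R3.
R2 ← R2 − 4/11·R3.
Rank is 3 with 4 unknowns, leaving x_4 free.

infinitely many solutions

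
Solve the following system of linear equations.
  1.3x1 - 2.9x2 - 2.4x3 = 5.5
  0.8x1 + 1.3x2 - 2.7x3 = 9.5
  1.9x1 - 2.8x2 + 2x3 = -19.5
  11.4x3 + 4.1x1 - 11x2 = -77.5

Row-reduce the augmented matrix:
R1 ← R1 / (13/10).
R2 ← R2 − 4/5·R1.
R3 ← R3 − 19/10·R1.
R4 ← R4 − 41/10·R1.
R2 ← R2 / (401/130).
R1 ← R1 + 29/13·R2.
R3 ← R3 − 187/130·R2.
R4 ← R4 + 241/130·R2.
R3 ← R3 / (24373/4010).
R1 ← R1 + 1095/401·R3.
R2 ← R2 + 159/401·R3.
R4 ← R4 − 73119/4010·R3.
R4 reduces to 0 = 0, so the extra equation is consistent.
Reading off the reduced rows gives x1 = -5, x2 = 0, x3 = -5.

x1 = -5, x2 = 0, x3 = -5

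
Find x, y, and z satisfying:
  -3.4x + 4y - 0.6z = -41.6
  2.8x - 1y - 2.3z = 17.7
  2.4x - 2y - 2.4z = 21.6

x = 5, y = -6, z = 1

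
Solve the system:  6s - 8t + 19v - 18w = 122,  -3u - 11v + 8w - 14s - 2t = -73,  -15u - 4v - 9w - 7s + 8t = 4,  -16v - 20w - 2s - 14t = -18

infinitely many solutions

Row-reduce:
Swap R1 and R2.
R1 ← R1 / (-3).
R3 ← R3 + 15·R1.
R2 ← R2 / (19).
R1 ← R1 − 11/3·R2.
R3 ← R3 − 51·R2.
R4 ← R4 + 16·R2.
R3 ← R3 / (-13/19).
R1 ← R1 − 46/57·R3.
R2 ← R2 + 18/19·R3.
R4 ← R4 + 668/19·R3.
R4 ← R4 / (-31286/13).
R1 ← R1 − 2294/39·R4.
R2 ← R2 + 840/13·R4.
R3 ← R3 + 891/13·R4.
Rank is 4 with 5 unknowns, leaving t free.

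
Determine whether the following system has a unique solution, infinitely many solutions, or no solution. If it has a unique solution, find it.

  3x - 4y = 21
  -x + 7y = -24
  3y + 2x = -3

Row-reduce the augmented matrix:
R1 ← R1 / (3).
R2 ← R2 + 1·R1.
R3 ← R3 − 2·R1.
R2 ← R2 / (17/3).
R1 ← R1 + 4/3·R2.
R3 ← R3 − 17/3·R2.
R3 reduces to 0 = 0, so the extra equation is consistent.
Reading off the reduced rows gives x = 3, y = -3.

x = 3, y = -3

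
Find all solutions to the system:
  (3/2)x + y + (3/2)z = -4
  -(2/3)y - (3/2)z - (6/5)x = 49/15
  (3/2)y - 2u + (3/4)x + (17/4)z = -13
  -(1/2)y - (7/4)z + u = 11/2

infinitely many solutions

Row-reduce:
R1 ← R1 / (3/2).
R2 ← R2 + 6/5·R1.
R3 ← R3 − 3/4·R1.
R2 ← R2 / (2/15).
R1 ← R1 − 2/3·R2.
R3 ← R3 − 1·R2.
R4 ← R4 + 1/2·R2.
R3 ← R3 / (23/4).
R1 ← R1 − 5/2·R3.
R2 ← R2 + 9/4·R3.
R4 ← R4 + 23/8·R3.
Rank is 3 with 4 unknowns, leaving u free.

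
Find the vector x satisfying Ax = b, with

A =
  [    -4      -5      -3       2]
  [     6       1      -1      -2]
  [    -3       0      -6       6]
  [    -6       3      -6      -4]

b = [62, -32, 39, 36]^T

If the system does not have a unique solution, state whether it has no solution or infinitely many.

Row-reduce the augmented matrix:
R1 ← R1 / (-4).
R2 ← R2 − 6·R1.
R3 ← R3 + 3·R1.
R4 ← R4 + 6·R1.
R2 ← R2 / (-13/2).
R1 ← R1 − 5/4·R2.
R3 ← R3 − 15/4·R2.
R4 ← R4 − 21/2·R2.
R3 ← R3 / (-90/13).
R1 ← R1 + 4/13·R3.
R2 ← R2 − 11/13·R3.
R4 ← R4 + 135/13·R3.
R4 ← R4 / (-13).
R1 ← R1 + 8/15·R4.
R2 ← R2 − 7/15·R4.
R3 ← R3 + 11/15·R4.
Reading off the reduced rows gives x_1 = -5, x_2 = -6, x_3 = -4, x_4 = 0.

x_1 = -5, x_2 = -6, x_3 = -4, x_4 = 0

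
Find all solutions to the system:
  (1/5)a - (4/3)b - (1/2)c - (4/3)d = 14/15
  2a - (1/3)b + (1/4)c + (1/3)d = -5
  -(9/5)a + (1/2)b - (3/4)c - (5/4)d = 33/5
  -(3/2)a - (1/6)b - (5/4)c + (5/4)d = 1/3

a = -2, b = 1, c = 0, d = -2

Row-reduce the augmented matrix:
R1 ← R1 / (1/5).
R2 ← R2 − 2·R1.
R3 ← R3 + 9/5·R1.
R4 ← R4 + 3/2·R1.
R2 ← R2 / (13).
R1 ← R1 + 20/3·R2.
R3 ← R3 + 23/2·R2.
R4 ← R4 + 61/6·R2.
R3 ← R3 / (-63/104).
R1 ← R1 − 5/26·R3.
R2 ← R2 − 21/52·R3.
R4 ← R4 + 93/104·R3.
R4 ← R4 / (230/63).
R1 ← R1 + 5/189·R4.
R2 ← R2 − 5/18·R4.
R3 ← R3 − 362/189·R4.
Reading off the reduced rows gives a = -2, b = 1, c = 0, d = -2.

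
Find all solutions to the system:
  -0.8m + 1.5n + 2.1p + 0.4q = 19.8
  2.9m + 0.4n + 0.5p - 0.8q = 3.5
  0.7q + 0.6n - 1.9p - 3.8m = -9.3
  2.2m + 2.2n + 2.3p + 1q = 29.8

Row-reduce the augmented matrix:
R1 ← R1 / (-4/5).
R2 ← R2 − 29/10·R1.
R3 ← R3 + 19/5·R1.
R4 ← R4 − 11/5·R1.
R2 ← R2 / (467/80).
R1 ← R1 + 15/8·R2.
R3 ← R3 + 261/40·R2.
R4 ← R4 − 253/40·R2.
R3 ← R3 / (-13109/4670).
R1 ← R1 + 9/467·R3.
R2 ← R2 − 649/467·R3.
R4 ← R4 + 3339/4670·R3.
R4 ← R4 / (198773/131090).
R1 ← R1 + 3775/13109·R4.
R2 ← R2 + 1613/13109·R4.
R3 ← R3 − 2211/13109·R4.
Reading off the reduced rows gives m = 1, n = 4, p = 6, q = 5.

m = 1, n = 4, p = 6, q = 5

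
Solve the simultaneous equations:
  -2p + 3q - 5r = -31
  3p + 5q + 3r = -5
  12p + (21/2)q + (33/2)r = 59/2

Row-reduce:
R1 ← R1 / (-2).
R2 ← R2 − 3·R1.
R3 ← R3 − 12·R1.
R2 ← R2 / (19/2).
R1 ← R1 + 3/2·R2.
R3 ← R3 − 57/2·R2.
Row 3 reduces to 0 = -2, a contradiction. The system is inconsistent.

no solution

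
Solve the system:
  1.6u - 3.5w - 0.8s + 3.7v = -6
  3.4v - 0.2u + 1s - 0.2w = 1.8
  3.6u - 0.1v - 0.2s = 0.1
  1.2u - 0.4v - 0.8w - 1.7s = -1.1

u = 0, v = 1, w = 3, s = -1

Row-reduce the augmented matrix:
R1 ← R1 / (8/5).
R2 ← R2 + 1/5·R1.
R3 ← R3 − 18/5·R1.
R4 ← R4 − 6/5·R1.
R2 ← R2 / (309/80).
R1 ← R1 − 37/16·R2.
R3 ← R3 + 337/40·R2.
R4 ← R4 + 127/40·R2.
R3 ← R3 / (6679/1030).
R1 ← R1 + 186/103·R3.
R2 ← R2 + 17/103·R3.
R4 ← R4 − 134/103·R3.
R4 ← R4 / (-71803/66790).
R1 ← R1 + 311/6679·R4.
R2 ← R2 − 2162/6679·R4.
R3 ← R3 − 3670/6679·R4.
Reading off the reduced rows gives u = 0, v = 1, w = 3, s = -1.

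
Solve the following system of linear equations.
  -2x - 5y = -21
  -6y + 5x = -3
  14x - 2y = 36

Row-reduce the augmented matrix:
R1 ← R1 / (-2).
R2 ← R2 − 5·R1.
R3 ← R3 − 14·R1.
R2 ← R2 / (-37/2).
R1 ← R1 − 5/2·R2.
R3 ← R3 + 37·R2.
R3 reduces to 0 = 0, so the extra equation is consistent.
Reading off the reduced rows gives x = 3, y = 3.

x = 3, y = 3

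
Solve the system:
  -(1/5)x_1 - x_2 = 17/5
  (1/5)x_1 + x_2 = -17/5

infinitely many solutions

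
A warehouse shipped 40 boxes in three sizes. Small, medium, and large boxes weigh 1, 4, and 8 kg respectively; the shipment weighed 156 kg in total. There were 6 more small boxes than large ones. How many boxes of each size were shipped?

Let s = small boxes, m = medium boxes, l = large boxes.
  s + m + l = 40
  s + 4m + 8l = 156
  s - l = 6
Row-reduce the augmented matrix:
R2 ← R2 − 1·R1.
R3 ← R3 − 1·R1.
R2 ← R2 / (3).
R1 ← R1 − 1·R2.
R3 ← R3 + 1·R2.
R3 ← R3 / (1/3).
R1 ← R1 + 4/3·R3.
R2 ← R2 − 7/3·R3.
Reading off the reduced rows gives s = 20, m = 6, l = 14.

small boxes: 20, medium boxes: 6, large boxes: 14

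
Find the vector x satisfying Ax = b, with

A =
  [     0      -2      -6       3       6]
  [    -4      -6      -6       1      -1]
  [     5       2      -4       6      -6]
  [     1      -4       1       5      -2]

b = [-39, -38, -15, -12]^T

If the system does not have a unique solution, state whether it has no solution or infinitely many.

infinitely many solutions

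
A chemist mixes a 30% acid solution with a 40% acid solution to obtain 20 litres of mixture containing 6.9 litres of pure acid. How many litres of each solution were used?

litres of solution A: 11, litres of solution B: 9

Let a = litres of solution A, b = litres of solution B.
  a + b = 20
  (3/10)a + (2/5)b = 69/10
Row-reduce the augmented matrix:
R2 ← R2 − 3/10·R1.
R2 ← R2 / (1/10).
R1 ← R1 − 1·R2.
Reading off the reduced rows gives a = 11, b = 9.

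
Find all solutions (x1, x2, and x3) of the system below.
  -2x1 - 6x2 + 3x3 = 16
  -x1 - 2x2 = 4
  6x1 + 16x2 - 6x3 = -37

no solution

Row-reduce:
R1 ← R1 / (-2).
R2 ← R2 + 1·R1.
R3 ← R3 − 6·R1.
R1 ← R1 − 3·R2.
R3 ← R3 + 2·R2.
Row 3 reduces to 0 = 3, a contradiction. The system is inconsistent.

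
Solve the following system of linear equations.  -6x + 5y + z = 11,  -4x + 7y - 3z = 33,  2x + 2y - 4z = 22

infinitely many solutions

Row-reduce:
R1 ← R1 / (-6).
R2 ← R2 + 4·R1.
R3 ← R3 − 2·R1.
R2 ← R2 / (11/3).
R1 ← R1 + 5/6·R2.
R3 ← R3 − 11/3·R2.
Rank is 2 with 3 unknowns, leaving z free.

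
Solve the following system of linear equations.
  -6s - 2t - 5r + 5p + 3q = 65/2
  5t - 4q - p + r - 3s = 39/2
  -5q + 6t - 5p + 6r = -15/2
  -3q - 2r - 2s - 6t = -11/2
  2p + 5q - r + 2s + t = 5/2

Row-reduce the augmented matrix:
R1 ← R1 / (5).
R2 ← R2 + 1·R1.
R3 ← R3 + 5·R1.
R5 ← R5 − 2·R1.
R2 ← R2 / (-17/5).
R1 ← R1 − 3/5·R2.
R3 ← R3 + 2·R2.
R4 ← R4 + 3·R2.
R5 ← R5 − 19/5·R2.
R1 ← R1 + 1·R3.
R4 ← R4 + 2·R3.
R5 ← R5 − 1·R3.
R4 ← R4 / (-91/17).
R1 ← R1 + 93/17·R4.
R2 ← R2 − 21/17·R4.
R3 ← R3 + 60/17·R4.
R5 ← R5 − 55/17·R4.
R5 ← R5 / (103/91).
R1 ← R1 − 850/91·R5.
R2 ← R2 + 40/13·R5.
R3 ← R3 − 566/91·R5.
R4 ← R4 − 127/91·R5.
Reading off the reduced rows gives p = 2, q = -1/2, r = -3, s = -5/2, t = 3.

p = 2, q = -1/2, r = -3, s = -5/2, t = 3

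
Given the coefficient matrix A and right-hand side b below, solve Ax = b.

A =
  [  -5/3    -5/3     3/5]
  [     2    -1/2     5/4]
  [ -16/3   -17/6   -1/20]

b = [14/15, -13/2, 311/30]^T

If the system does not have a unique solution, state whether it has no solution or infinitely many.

Row-reduce:
R1 ← R1 / (-5/3).
R2 ← R2 − 2·R1.
R3 ← R3 + 16/3·R1.
R2 ← R2 / (-5/2).
R1 ← R1 − 1·R2.
R3 ← R3 − 5/2·R2.
Row 3 reduces to 0 = 2, a contradiction. The system is inconsistent.

no solution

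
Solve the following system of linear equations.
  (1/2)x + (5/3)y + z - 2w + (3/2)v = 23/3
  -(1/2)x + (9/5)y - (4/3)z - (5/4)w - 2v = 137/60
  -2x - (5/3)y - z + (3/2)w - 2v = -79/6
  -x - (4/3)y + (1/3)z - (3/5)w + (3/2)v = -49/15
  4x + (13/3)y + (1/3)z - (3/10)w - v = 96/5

Row-reduce:
R1 ← R1 / (1/2).
R2 ← R2 + 1/2·R1.
R3 ← R3 + 2·R1.
R4 ← R4 + 1·R1.
R5 ← R5 − 4·R1.
R2 ← R2 / (52/15).
R1 ← R1 − 10/3·R2.
R3 ← R3 − 5·R2.
R4 ← R4 − 2·R2.
R5 ← R5 + 9·R2.
R3 ← R3 / (181/52).
R1 ← R1 − 181/78·R3.
R2 ← R2 + 5/52·R3.
R4 ← R4 − 197/78·R3.
R5 ← R5 + 1331/156·R3.
R4 ← R4 / (-15311/10860).
R1 ← R1 − 1/3·R4.
R2 ← R2 + 715/724·R4.
R3 ← R3 + 377/724·R4.
R5 ← R5 − 15311/5430·R4.
Row 5 reduces to 0 = -1/2, a contradiction. The system is inconsistent.

no solution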